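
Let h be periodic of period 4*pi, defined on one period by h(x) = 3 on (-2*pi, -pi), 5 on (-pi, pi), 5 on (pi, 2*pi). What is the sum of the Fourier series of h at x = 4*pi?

5

x = 4*pi differs from x = 0 by 1 full period(s), and the series is 4*pi-periodic.
h is continuous at x = 0 with value 5, so the series converges to 5 there.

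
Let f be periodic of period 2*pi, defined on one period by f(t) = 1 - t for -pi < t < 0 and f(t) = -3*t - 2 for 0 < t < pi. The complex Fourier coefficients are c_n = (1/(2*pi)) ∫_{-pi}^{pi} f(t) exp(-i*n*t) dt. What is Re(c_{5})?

2/(25*pi)

Since f is real-valued, Re(c_{5}) = (1/(2*pi)) ∫_{-pi}^{pi} f(t) cos(5*t) dt = a_{5}/2.
Split the integral at the breakpoints.
Integrating by parts (boundary term plus one more integral), an antiderivative of (1 - t) cos(5*t) is -t*sin(5*t)/5 + sin(5*t)/5 - cos(5*t)/25; evaluating from -pi to 0: ∫_{-pi}^{0} (1 - t) cos(5*t) dt = (-1/25) - (1/25) = -2/25.
Integrating by parts (boundary term plus one more integral), an antiderivative of (-3*t - 2) cos(5*t) is -3*t*sin(5*t)/5 - 2*sin(5*t)/5 - 3*cos(5*t)/25; evaluating from 0 to pi: ∫_{0}^{pi} (-3*t - 2) cos(5*t) dt = (3/25) - (-3/25) = 6/25.
So ∫_{-pi}^{pi} f(t) cos(5*t) dt = 4/25.
Hence Re(c_{5}) = (1/(2*pi))·(4/25) = 2/(25*pi).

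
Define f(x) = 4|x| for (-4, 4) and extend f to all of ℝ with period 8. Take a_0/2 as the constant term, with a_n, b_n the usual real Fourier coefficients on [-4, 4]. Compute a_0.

a_0 = 1/4 ∫_{-4}^{4} f(x) dx = 1/4 · (64) = 16.

16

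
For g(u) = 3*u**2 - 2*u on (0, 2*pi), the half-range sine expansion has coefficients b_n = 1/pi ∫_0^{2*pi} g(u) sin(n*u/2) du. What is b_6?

4/3 - 4*pi

b_6 = 1/pi ∫_0^{2*pi} (3*u**2 - 2*u) sin(3*u) du.
Integrating by parts twice (tabular method), an antiderivative of (3*u**2 - 2*u) sin(3*u) is -u**2*cos(3*u) + 2*u*sin(3*u)/3 + 2*u*cos(3*u)/3 - 2*sin(3*u)/9 + 2*cos(3*u)/9; evaluating from 0 to 2*pi: ∫_{0}^{2*pi} (3*u**2 - 2*u) sin(3*u) du = (-4*pi**2 + 2/9 + 4*pi/3) - (2/9) = 4*pi*(1 - 3*pi)/3.
Hence b_6 = (1/pi)·(4*pi*(1 - 3*pi)/3) = 4/3 - 4*pi.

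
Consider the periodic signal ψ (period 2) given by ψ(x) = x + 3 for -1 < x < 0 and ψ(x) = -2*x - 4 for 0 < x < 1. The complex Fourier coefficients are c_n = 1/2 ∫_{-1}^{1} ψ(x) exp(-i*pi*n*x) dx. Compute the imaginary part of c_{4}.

-1/(8*pi)

Since ψ is real-valued, Im(c_{4}) = -1/2 ∫_{-1}^{1} ψ(x) sin(4*pi*x) dx = -b_{4}/2.
Split the integral at the breakpoints.
Integrating by parts (boundary term plus one more integral), an antiderivative of (x + 3) sin(4*pi*x) is -x*cos(4*pi*x)/(4*pi) + sin(4*pi*x)/(16*pi**2) - 3*cos(4*pi*x)/(4*pi); evaluating from -1 to 0: ∫_{-1}^{0} (x + 3) sin(4*pi*x) dx = (-3/(4*pi)) - (-1/(2*pi)) = -1/(4*pi).
Integrating by parts (boundary term plus one more integral), an antiderivative of (-2*x - 4) sin(4*pi*x) is x*cos(4*pi*x)/(2*pi) - sin(4*pi*x)/(8*pi**2) + cos(4*pi*x)/pi; evaluating from 0 to 1: ∫_{0}^{1} (-2*x - 4) sin(4*pi*x) dx = (3/(2*pi)) - (1/pi) = 1/(2*pi).
So ∫_{-1}^{1} ψ(x) sin(4*pi*x) dx = 1/(4*pi).
Hence Im(c_{4}) = (-1/2)·(1/(4*pi)) = -1/(8*pi).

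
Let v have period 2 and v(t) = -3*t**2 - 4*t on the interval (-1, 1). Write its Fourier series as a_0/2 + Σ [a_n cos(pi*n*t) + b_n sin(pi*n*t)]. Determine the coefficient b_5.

-8/(5*pi)

b_5 = ∫_{-1}^{1} v(t) sin(5*pi*t) dt.
Integrating by parts twice (tabular method), an antiderivative of (-3*t**2 - 4*t) sin(5*pi*t) is 3*t**2*cos(5*pi*t)/(5*pi) - 6*t*sin(5*pi*t)/(25*pi**2) + 4*t*cos(5*pi*t)/(5*pi) - 4*sin(5*pi*t)/(25*pi**2) - 6*cos(5*pi*t)/(125*pi**3); evaluating from -1 to 1: ∫_{-1}^{1} (-3*t**2 - 4*t) sin(5*pi*t) dt = ((6 - 175*pi**2)/(125*pi**3)) - ((6 + 25*pi**2)/(125*pi**3)) = -8/(5*pi).
Hence b_5 = -8/(5*pi).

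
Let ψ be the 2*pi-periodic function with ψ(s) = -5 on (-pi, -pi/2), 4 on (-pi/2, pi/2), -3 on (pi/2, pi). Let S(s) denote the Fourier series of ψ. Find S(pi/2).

1/2

At s = pi/2 the one-sided limits are ψ(pi/2^-) = 4 and ψ(pi/2^+) = -3.
By Dirichlet's theorem the series converges to their average, [(4) + (-3)]/2 = 1/2.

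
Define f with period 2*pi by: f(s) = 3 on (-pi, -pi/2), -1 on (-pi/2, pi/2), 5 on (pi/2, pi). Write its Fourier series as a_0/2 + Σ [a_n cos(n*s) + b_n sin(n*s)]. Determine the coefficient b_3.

2/(3*pi)

b_3 = 1/pi ∫_{-pi}^{pi} f(s) sin(3*s) ds.
Split the integral at the breakpoints.
Directly, an antiderivative of (3) sin(3*s) is -cos(3*s); evaluating from -pi to -pi/2: ∫_{-pi}^{-pi/2} (3) sin(3*s) ds = (0) - (1) = -1.
Directly, an antiderivative of (-1) sin(3*s) is cos(3*s)/3; evaluating from -pi/2 to pi/2: ∫_{-pi/2}^{pi/2} (-1) sin(3*s) ds = (0) - (0) = 0.
Directly, an antiderivative of (5) sin(3*s) is -5*cos(3*s)/3; evaluating from pi/2 to pi: ∫_{pi/2}^{pi} (5) sin(3*s) ds = (5/3) - (0) = 5/3.
Summing the pieces and multiplying by (1/pi) gives b_3 = 2/(3*pi).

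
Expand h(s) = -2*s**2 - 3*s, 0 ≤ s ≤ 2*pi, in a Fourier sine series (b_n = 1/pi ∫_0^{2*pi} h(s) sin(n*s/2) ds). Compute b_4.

b_4 = 1/pi ∫_0^{2*pi} (-2*s**2 - 3*s) sin(2*s) ds.
Integrating by parts twice (tabular method), an antiderivative of (-2*s**2 - 3*s) sin(2*s) is s**2*cos(2*s) - s*sin(2*s) + 3*s*cos(2*s)/2 - 3*sin(2*s)/4 - cos(2*s)/2; evaluating from 0 to 2*pi: ∫_{0}^{2*pi} (-2*s**2 - 3*s) sin(2*s) ds = (-1/2 + 3*pi + 4*pi**2) - (-1/2) = pi*(3 + 4*pi).
Hence b_4 = (1/pi)·(pi*(3 + 4*pi)) = 3 + 4*pi.

3 + 4*pi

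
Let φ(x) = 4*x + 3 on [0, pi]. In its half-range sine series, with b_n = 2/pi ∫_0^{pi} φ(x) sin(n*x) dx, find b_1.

b_1 = 2/pi ∫_0^{pi} (4*x + 3) sin(x) dx.
Integrating by parts (boundary term plus one more integral), an antiderivative of (4*x + 3) sin(x) is -4*x*cos(x) + 4*sin(x) - 3*cos(x); evaluating from 0 to pi: ∫_{0}^{pi} (4*x + 3) sin(x) dx = (3 + 4*pi) - (-3) = 6 + 4*pi.
Hence b_1 = (2/pi)·(6 + 4*pi) = 12/pi + 8.

12/pi + 8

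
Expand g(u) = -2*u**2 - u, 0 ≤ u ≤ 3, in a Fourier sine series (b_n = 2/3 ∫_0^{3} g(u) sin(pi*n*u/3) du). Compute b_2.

21/pi

b_2 = 2/3 ∫_0^{3} (-2*u**2 - u) sin(2*pi*u/3) du.
Integrating by parts twice (tabular method), an antiderivative of (-2*u**2 - u) sin(2*pi*u/3) is 3*u**2*cos(2*pi*u/3)/pi - 9*u*sin(2*pi*u/3)/pi**2 + 3*u*cos(2*pi*u/3)/(2*pi) - 9*sin(2*pi*u/3)/(4*pi**2) - 27*cos(2*pi*u/3)/(2*pi**3); evaluating from 0 to 3: ∫_{0}^{3} (-2*u**2 - u) sin(2*pi*u/3) du = (9*(-3 + 7*pi**2)/(2*pi**3)) - (-27/(2*pi**3)) = 63/(2*pi).
Hence b_2 = (2/3)·(63/(2*pi)) = 21/pi.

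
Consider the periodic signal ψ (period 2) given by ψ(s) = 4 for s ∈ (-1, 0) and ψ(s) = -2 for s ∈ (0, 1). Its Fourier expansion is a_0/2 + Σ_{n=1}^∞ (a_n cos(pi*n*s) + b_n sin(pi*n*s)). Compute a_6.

a_6 = ∫_{-1}^{1} ψ(s) cos(6*pi*s) ds.
Split the integral at the breakpoints.
Directly, an antiderivative of (4) cos(6*pi*s) is 2*sin(6*pi*s)/(3*pi); evaluating from -1 to 0: ∫_{-1}^{0} (4) cos(6*pi*s) ds = (0) - (0) = 0.
Directly, an antiderivative of (-2) cos(6*pi*s) is -sin(6*pi*s)/(3*pi); evaluating from 0 to 1: ∫_{0}^{1} (-2) cos(6*pi*s) ds = (0) - (0) = 0.
Summing the pieces gives a_6 = 0.

0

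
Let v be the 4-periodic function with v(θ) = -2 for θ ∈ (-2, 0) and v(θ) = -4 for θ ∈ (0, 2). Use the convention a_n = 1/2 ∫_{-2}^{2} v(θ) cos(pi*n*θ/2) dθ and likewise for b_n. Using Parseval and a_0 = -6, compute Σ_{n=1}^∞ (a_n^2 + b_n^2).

2

Parseval: a_0^2/2 + Σ_{n≥1} (a_n^2+b_n^2) = 1/2 ∫_{-2}^{2} v(θ)^2 dθ = 20.
Subtract a_0^2/2 = 18: Σ (a_n^2+b_n^2) = 2.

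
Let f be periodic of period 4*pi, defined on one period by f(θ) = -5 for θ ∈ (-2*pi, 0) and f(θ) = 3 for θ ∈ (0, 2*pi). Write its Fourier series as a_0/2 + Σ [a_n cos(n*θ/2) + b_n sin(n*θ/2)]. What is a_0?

a_0 = (1/(2*pi)) ∫_{-2*pi}^{2*pi} f(θ) dθ = (1/(2*pi)) · (-4*pi) = -2.

-2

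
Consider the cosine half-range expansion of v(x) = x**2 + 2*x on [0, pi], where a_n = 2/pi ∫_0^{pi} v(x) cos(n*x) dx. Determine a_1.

-4 - 8/pi

a_1 = 2/pi ∫_0^{pi} (x**2 + 2*x) cos(x) dx.
Integrating by parts twice (tabular method), an antiderivative of (x**2 + 2*x) cos(x) is x**2*sin(x) + 2*x*sin(x) + 2*x*cos(x) - 2*sin(x) + 2*cos(x); evaluating from 0 to pi: ∫_{0}^{pi} (x**2 + 2*x) cos(x) dx = (-2*pi - 2) - (2) = -2*pi - 4.
Hence a_1 = (2/pi)·(-2*pi - 4) = -4 - 8/pi.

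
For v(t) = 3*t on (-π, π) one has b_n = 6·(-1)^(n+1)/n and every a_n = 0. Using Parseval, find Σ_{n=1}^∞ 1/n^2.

pi**2/6

Parseval: Σ b_n^2 = (1/π) ∫_{-π}^{π} v(t)^2 dt = 6*pi**2.
Σ b_n^2 = Σ 36/n^2, so Σ 1/n^2 = (6*pi**2)/36 = pi**2/6.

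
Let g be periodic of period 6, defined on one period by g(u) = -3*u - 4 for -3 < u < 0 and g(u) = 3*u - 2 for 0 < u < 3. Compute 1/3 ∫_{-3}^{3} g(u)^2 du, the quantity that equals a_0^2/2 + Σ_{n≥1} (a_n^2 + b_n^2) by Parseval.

1/3 ∫_{-3}^{3} g(u)^2 du = 1/3 · (60) = 20.

20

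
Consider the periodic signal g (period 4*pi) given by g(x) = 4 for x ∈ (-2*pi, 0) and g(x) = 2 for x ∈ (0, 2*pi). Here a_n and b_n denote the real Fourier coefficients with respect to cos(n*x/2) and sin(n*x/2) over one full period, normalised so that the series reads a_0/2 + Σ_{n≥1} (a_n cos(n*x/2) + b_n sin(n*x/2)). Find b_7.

-4/(7*pi)

b_7 = (1/(2*pi)) ∫_{-2*pi}^{2*pi} g(x) sin(7*x/2) dx.
Split the integral at the breakpoints.
Directly, an antiderivative of (4) sin(7*x/2) is -8*cos(7*x/2)/7; evaluating from -2*pi to 0: ∫_{-2*pi}^{0} (4) sin(7*x/2) dx = (-8/7) - (8/7) = -16/7.
Directly, an antiderivative of (2) sin(7*x/2) is -4*cos(7*x/2)/7; evaluating from 0 to 2*pi: ∫_{0}^{2*pi} (2) sin(7*x/2) dx = (4/7) - (-4/7) = 8/7.
Summing the pieces and multiplying by (1/(2*pi)) gives b_7 = -4/(7*pi).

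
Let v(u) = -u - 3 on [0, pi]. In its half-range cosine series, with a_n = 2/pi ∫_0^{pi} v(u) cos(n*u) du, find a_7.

a_7 = 2/pi ∫_0^{pi} (-u - 3) cos(7*u) du.
Integrating by parts (boundary term plus one more integral), an antiderivative of (-u - 3) cos(7*u) is -u*sin(7*u)/7 - 3*sin(7*u)/7 - cos(7*u)/49; evaluating from 0 to pi: ∫_{0}^{pi} (-u - 3) cos(7*u) du = (1/49) - (-1/49) = 2/49.
Hence a_7 = (2/pi)·(2/49) = 4/(49*pi).

4/(49*pi)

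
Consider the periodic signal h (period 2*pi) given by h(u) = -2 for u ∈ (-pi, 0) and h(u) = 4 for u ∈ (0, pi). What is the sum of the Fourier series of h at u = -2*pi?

1

u = -2*pi differs from u = 0 by -1 full period(s), and the series is 2*pi-periodic.
At u = 0 the one-sided limits are h(0^-) = -2 and h(0^+) = 4.
By Dirichlet's theorem the series converges to their average, [(-2) + (4)]/2 = 1.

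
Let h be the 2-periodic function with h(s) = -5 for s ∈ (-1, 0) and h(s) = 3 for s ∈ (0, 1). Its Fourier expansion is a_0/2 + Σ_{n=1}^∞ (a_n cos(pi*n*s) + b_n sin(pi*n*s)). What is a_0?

a_0 = ∫_{-1}^{1} h(s) ds = -2.

-2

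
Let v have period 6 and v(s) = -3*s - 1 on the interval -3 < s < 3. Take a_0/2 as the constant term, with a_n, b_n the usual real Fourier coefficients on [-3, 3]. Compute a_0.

-2

a_0 = 1/3 ∫_{-3}^{3} v(s) ds = 1/3 · (-6) = -2.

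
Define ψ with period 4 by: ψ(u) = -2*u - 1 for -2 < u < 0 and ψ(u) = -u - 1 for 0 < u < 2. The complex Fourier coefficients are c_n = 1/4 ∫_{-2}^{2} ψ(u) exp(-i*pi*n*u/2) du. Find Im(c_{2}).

Since ψ is real-valued, Im(c_{2}) = -1/4 ∫_{-2}^{2} ψ(u) sin(pi*u) du = -b_{2}/2.
Split the integral at the breakpoints.
Integrating by parts (boundary term plus one more integral), an antiderivative of (-2*u - 1) sin(pi*u) is 2*u*cos(pi*u)/pi - 2*sin(pi*u)/pi**2 + cos(pi*u)/pi; evaluating from -2 to 0: ∫_{-2}^{0} (-2*u - 1) sin(pi*u) du = (1/pi) - (-3/pi) = 4/pi.
Integrating by parts (boundary term plus one more integral), an antiderivative of (-u - 1) sin(pi*u) is u*cos(pi*u)/pi - sin(pi*u)/pi**2 + cos(pi*u)/pi; evaluating from 0 to 2: ∫_{0}^{2} (-u - 1) sin(pi*u) du = (3/pi) - (1/pi) = 2/pi.
So ∫_{-2}^{2} ψ(u) sin(pi*u) du = 6/pi.
Hence Im(c_{2}) = (-1/4)·(6/pi) = -3/(2*pi).

-3/(2*pi)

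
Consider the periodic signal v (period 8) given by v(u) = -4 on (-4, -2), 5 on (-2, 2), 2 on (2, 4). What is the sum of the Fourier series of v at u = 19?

2

u = 19 differs from u = 3 by 2 full period(s), and the series is 8-periodic.
v is continuous at u = 3 with value 2, so the series converges to 2 there.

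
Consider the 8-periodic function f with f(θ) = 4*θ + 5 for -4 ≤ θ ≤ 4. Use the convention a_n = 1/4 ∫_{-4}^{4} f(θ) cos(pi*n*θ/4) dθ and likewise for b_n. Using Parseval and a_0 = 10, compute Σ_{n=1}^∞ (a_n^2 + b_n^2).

512/3

Parseval: a_0^2/2 + Σ_{n≥1} (a_n^2+b_n^2) = 1/4 ∫_{-4}^{4} f(θ)^2 dθ = 662/3.
Subtract a_0^2/2 = 50: Σ (a_n^2+b_n^2) = 512/3.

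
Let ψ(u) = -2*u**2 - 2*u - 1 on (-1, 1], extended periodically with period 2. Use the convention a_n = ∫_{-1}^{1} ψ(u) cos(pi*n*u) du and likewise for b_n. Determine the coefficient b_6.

2/(3*pi)

b_6 = ∫_{-1}^{1} ψ(u) sin(6*pi*u) du.
Integrating by parts twice (tabular method), an antiderivative of (-2*u**2 - 2*u - 1) sin(6*pi*u) is u**2*cos(6*pi*u)/(3*pi) - u*sin(6*pi*u)/(9*pi**2) + u*cos(6*pi*u)/(3*pi) - sin(6*pi*u)/(18*pi**2) - cos(6*pi*u)/(54*pi**3) + cos(6*pi*u)/(6*pi); evaluating from -1 to 1: ∫_{-1}^{1} (-2*u**2 - 2*u - 1) sin(6*pi*u) du = ((-1 + 45*pi**2)/(54*pi**3)) - ((-1 + 9*pi**2)/(54*pi**3)) = 2/(3*pi).
Hence b_6 = 2/(3*pi).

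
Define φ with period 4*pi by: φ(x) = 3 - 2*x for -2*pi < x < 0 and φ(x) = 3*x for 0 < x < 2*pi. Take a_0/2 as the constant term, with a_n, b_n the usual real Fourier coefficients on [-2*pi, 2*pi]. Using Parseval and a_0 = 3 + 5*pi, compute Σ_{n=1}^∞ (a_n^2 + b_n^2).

Parseval: a_0^2/2 + Σ_{n≥1} (a_n^2+b_n^2) = (1/(2*pi)) ∫_{-2*pi}^{2*pi} φ(x)^2 dx = 9 + 12*pi + 52*pi**2/3.
Subtract a_0^2/2 = (3 + 5*pi)**2/2: Σ (a_n^2+b_n^2) = -3*pi + 9/2 + 29*pi**2/6.

-3*pi + 9/2 + 29*pi**2/6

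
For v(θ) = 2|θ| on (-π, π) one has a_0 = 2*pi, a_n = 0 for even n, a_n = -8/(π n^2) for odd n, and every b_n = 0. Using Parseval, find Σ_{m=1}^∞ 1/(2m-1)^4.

Parseval: a_0^2/2 + Σ a_n^2 = (1/π) ∫_{-π}^{π} v(θ)^2 dθ = 8*pi**2/3.
Subtract a_0^2/2 = 2*pi**2: Σ a_n^2 = 2*pi**2/3.
Only odd n contribute, with a_n^2 = 64/(π^2 n^4), so Σ_{m≥1} 1/(2m-1)^4 = π^2·(2*pi**2/3)/64 = pi**4/96.

pi**4/96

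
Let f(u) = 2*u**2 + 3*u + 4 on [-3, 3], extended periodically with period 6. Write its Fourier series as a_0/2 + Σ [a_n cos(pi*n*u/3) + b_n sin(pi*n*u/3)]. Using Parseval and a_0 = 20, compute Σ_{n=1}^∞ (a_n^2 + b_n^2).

Parseval: a_0^2/2 + Σ_{n≥1} (a_n^2+b_n^2) = 1/3 ∫_{-3}^{3} f(u)^2 du = 1558/5.
Subtract a_0^2/2 = 200: Σ (a_n^2+b_n^2) = 558/5.

558/5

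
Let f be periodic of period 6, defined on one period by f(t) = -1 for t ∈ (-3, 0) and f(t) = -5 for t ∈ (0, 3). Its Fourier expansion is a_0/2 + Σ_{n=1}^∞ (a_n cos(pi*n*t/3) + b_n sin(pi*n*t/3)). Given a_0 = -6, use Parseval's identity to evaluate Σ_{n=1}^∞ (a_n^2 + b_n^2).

8

Parseval: a_0^2/2 + Σ_{n≥1} (a_n^2+b_n^2) = 1/3 ∫_{-3}^{3} f(t)^2 dt = 26.
Subtract a_0^2/2 = 18: Σ (a_n^2+b_n^2) = 8.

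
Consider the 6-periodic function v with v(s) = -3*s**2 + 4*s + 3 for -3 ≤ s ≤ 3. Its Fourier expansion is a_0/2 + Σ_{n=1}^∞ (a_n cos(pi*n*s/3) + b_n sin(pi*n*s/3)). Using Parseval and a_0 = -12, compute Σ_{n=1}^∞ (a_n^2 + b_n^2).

1128/5

Parseval: a_0^2/2 + Σ_{n≥1} (a_n^2+b_n^2) = 1/3 ∫_{-3}^{3} v(s)^2 ds = 1488/5.
Subtract a_0^2/2 = 72: Σ (a_n^2+b_n^2) = 1128/5.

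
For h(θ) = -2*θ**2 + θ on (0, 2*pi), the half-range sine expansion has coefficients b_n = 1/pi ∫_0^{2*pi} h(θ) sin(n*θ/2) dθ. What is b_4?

b_4 = 1/pi ∫_0^{2*pi} (-2*θ**2 + θ) sin(2*θ) dθ.
Integrating by parts twice (tabular method), an antiderivative of (-2*θ**2 + θ) sin(2*θ) is θ**2*cos(2*θ) - θ*sin(2*θ) - θ*cos(2*θ)/2 + sin(2*θ)/4 - cos(2*θ)/2; evaluating from 0 to 2*pi: ∫_{0}^{2*pi} (-2*θ**2 + θ) sin(2*θ) dθ = (-pi - 1/2 + 4*pi**2) - (-1/2) = pi*(-1 + 4*pi).
Hence b_4 = (1/pi)·(pi*(-1 + 4*pi)) = -1 + 4*pi.

-1 + 4*pi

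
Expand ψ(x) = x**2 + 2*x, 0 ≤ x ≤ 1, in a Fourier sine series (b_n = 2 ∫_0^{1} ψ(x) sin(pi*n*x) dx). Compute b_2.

b_2 = 2 ∫_0^{1} (x**2 + 2*x) sin(2*pi*x) dx.
Integrating by parts twice (tabular method), an antiderivative of (x**2 + 2*x) sin(2*pi*x) is -x**2*cos(2*pi*x)/(2*pi) + x*sin(2*pi*x)/(2*pi**2) - x*cos(2*pi*x)/pi + sin(2*pi*x)/(2*pi**2) + cos(2*pi*x)/(4*pi**3); evaluating from 0 to 1: ∫_{0}^{1} (x**2 + 2*x) sin(2*pi*x) dx = ((1 - 6*pi**2)/(4*pi**3)) - (1/(4*pi**3)) = -3/(2*pi).
Hence b_2 = 2·(-3/(2*pi)) = -3/pi.

-3/pi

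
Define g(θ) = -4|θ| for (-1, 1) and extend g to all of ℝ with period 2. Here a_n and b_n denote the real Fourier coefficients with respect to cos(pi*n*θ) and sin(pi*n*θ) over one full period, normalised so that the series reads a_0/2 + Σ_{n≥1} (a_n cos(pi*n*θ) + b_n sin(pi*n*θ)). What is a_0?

-4

a_0 = ∫_{-1}^{1} g(θ) dθ = -4.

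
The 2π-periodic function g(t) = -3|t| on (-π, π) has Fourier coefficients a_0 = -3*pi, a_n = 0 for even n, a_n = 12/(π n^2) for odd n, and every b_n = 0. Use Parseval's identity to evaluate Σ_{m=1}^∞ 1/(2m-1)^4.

pi**4/96

Parseval: a_0^2/2 + Σ a_n^2 = (1/π) ∫_{-π}^{π} g(t)^2 dt = 6*pi**2.
Subtract a_0^2/2 = 9*pi**2/2: Σ a_n^2 = 3*pi**2/2.
Only odd n contribute, with a_n^2 = 144/(π^2 n^4), so Σ_{m≥1} 1/(2m-1)^4 = π^2·(3*pi**2/2)/144 = pi**4/96.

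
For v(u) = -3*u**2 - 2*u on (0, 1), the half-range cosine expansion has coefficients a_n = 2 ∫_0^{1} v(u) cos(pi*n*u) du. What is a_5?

4/(5*pi**2)

a_5 = 2 ∫_0^{1} (-3*u**2 - 2*u) cos(5*pi*u) du.
Integrating by parts twice (tabular method), an antiderivative of (-3*u**2 - 2*u) cos(5*pi*u) is -3*u**2*sin(5*pi*u)/(5*pi) - 2*u*sin(5*pi*u)/(5*pi) - 6*u*cos(5*pi*u)/(25*pi**2) + 6*sin(5*pi*u)/(125*pi**3) - 2*cos(5*pi*u)/(25*pi**2); evaluating from 0 to 1: ∫_{0}^{1} (-3*u**2 - 2*u) cos(5*pi*u) du = (8/(25*pi**2)) - (-2/(25*pi**2)) = 2/(5*pi**2).
Hence a_5 = 2·(2/(5*pi**2)) = 4/(5*pi**2).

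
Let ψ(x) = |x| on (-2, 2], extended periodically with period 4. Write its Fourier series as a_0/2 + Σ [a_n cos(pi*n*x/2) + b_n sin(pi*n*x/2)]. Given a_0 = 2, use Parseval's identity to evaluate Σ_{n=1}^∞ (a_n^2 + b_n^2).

2/3

Parseval: a_0^2/2 + Σ_{n≥1} (a_n^2+b_n^2) = 1/2 ∫_{-2}^{2} ψ(x)^2 dx = 8/3.
Subtract a_0^2/2 = 2: Σ (a_n^2+b_n^2) = 2/3.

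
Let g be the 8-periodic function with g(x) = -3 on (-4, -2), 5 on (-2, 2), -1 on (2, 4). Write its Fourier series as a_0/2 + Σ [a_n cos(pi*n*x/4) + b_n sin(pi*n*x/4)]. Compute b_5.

b_5 = 1/4 ∫_{-4}^{4} g(x) sin(5*pi*x/4) dx.
Split the integral at the breakpoints.
Directly, an antiderivative of (-3) sin(5*pi*x/4) is 12*cos(5*pi*x/4)/(5*pi); evaluating from -4 to -2: ∫_{-4}^{-2} (-3) sin(5*pi*x/4) dx = (0) - (-12/(5*pi)) = 12/(5*pi).
Directly, an antiderivative of (5) sin(5*pi*x/4) is -4*cos(5*pi*x/4)/pi; evaluating from -2 to 2: ∫_{-2}^{2} (5) sin(5*pi*x/4) dx = (0) - (0) = 0.
Directly, an antiderivative of (-1) sin(5*pi*x/4) is 4*cos(5*pi*x/4)/(5*pi); evaluating from 2 to 4: ∫_{2}^{4} (-1) sin(5*pi*x/4) dx = (-4/(5*pi)) - (0) = -4/(5*pi).
Summing the pieces and multiplying by (1/4) gives b_5 = 2/(5*pi).

2/(5*pi)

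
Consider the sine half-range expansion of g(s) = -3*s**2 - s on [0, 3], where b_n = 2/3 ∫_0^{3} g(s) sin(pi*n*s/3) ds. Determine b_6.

10/pi

b_6 = 2/3 ∫_0^{3} (-3*s**2 - s) sin(2*pi*s) ds.
Integrating by parts twice (tabular method), an antiderivative of (-3*s**2 - s) sin(2*pi*s) is 3*s**2*cos(2*pi*s)/(2*pi) - 3*s*sin(2*pi*s)/(2*pi**2) + s*cos(2*pi*s)/(2*pi) - sin(2*pi*s)/(4*pi**2) - 3*cos(2*pi*s)/(4*pi**3); evaluating from 0 to 3: ∫_{0}^{3} (-3*s**2 - s) sin(2*pi*s) ds = (-3/(4*pi**3) + 15/pi) - (-3/(4*pi**3)) = 15/pi.
Hence b_6 = (2/3)·(15/pi) = 10/pi.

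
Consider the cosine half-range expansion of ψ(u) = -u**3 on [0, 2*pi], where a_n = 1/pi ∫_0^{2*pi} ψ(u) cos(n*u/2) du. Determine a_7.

a_7 = 1/pi ∫_0^{2*pi} (-u**3) cos(7*u/2) du.
Integrating by parts three times (tabular method), an antiderivative of (-u**3) cos(7*u/2) is -2*u**3*sin(7*u/2)/7 - 12*u**2*cos(7*u/2)/49 + 48*u*sin(7*u/2)/343 + 96*cos(7*u/2)/2401; evaluating from 0 to 2*pi: ∫_{0}^{2*pi} (-u**3) cos(7*u/2) du = (-96/2401 + 48*pi**2/49) - (96/2401) = -192/2401 + 48*pi**2/49.
Hence a_7 = (1/pi)·(-192/2401 + 48*pi**2/49) = 48*(-4 + 49*pi**2)/(2401*pi).

48*(-4 + 49*pi**2)/(2401*pi)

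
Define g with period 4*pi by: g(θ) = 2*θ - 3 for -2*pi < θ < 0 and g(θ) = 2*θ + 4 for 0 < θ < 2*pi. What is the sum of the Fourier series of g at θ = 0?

At θ = 0 the one-sided limits are g(0^-) = -3 and g(0^+) = 4.
By Dirichlet's theorem the series converges to their average, [(-3) + (4)]/2 = 1/2.

1/2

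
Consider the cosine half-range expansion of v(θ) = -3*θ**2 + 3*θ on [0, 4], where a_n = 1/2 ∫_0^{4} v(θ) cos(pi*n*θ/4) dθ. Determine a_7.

a_7 = 1/2 ∫_0^{4} (-3*θ**2 + 3*θ) cos(7*pi*θ/4) dθ.
Integrating by parts twice (tabular method), an antiderivative of (-3*θ**2 + 3*θ) cos(7*pi*θ/4) is -12*θ**2*sin(7*pi*θ/4)/(7*pi) + 12*θ*sin(7*pi*θ/4)/(7*pi) - 96*θ*cos(7*pi*θ/4)/(49*pi**2) + 384*sin(7*pi*θ/4)/(343*pi**3) + 48*cos(7*pi*θ/4)/(49*pi**2); evaluating from 0 to 4: ∫_{0}^{4} (-3*θ**2 + 3*θ) cos(7*pi*θ/4) dθ = (48/(7*pi**2)) - (48/(49*pi**2)) = 288/(49*pi**2).
Hence a_7 = (1/2)·(288/(49*pi**2)) = 144/(49*pi**2).

144/(49*pi**2)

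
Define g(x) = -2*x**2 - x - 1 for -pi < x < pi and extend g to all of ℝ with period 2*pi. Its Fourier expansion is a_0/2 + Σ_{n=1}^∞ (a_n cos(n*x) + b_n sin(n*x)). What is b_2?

1

b_2 = 1/pi ∫_{-pi}^{pi} g(x) sin(2*x) dx.
Integrating by parts twice (tabular method), an antiderivative of (-2*x**2 - x - 1) sin(2*x) is x**2*cos(2*x) - x*sin(2*x) + x*cos(2*x)/2 - sin(2*x)/4; evaluating from -pi to pi: ∫_{-pi}^{pi} (-2*x**2 - x - 1) sin(2*x) dx = (pi*(1/2 + pi)) - (pi*(-1/2 + pi)) = pi.
Hence b_2 = (1/pi)·(pi) = 1.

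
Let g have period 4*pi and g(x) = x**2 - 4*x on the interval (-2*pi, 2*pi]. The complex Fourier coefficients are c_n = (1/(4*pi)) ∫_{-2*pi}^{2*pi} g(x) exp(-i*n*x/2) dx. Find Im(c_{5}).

Since g is real-valued, Im(c_{5}) = -(1/(4*pi)) ∫_{-2*pi}^{2*pi} g(x) sin(5*x/2) dx = -b_{5}/2.
Integrating by parts twice (tabular method), an antiderivative of (x**2 - 4*x) sin(5*x/2) is -2*x**2*cos(5*x/2)/5 + 8*x*sin(5*x/2)/25 + 8*x*cos(5*x/2)/5 - 16*sin(5*x/2)/25 + 16*cos(5*x/2)/125; evaluating from -2*pi to 2*pi: ∫_{-2*pi}^{2*pi} (x**2 - 4*x) sin(5*x/2) dx = (-16*pi/5 - 16/125 + 8*pi**2/5) - (-16/125 + 16*pi/5 + 8*pi**2/5) = -32*pi/5.
Hence Im(c_{5}) = (-1/(4*pi))·(-32*pi/5) = 8/5.

8/5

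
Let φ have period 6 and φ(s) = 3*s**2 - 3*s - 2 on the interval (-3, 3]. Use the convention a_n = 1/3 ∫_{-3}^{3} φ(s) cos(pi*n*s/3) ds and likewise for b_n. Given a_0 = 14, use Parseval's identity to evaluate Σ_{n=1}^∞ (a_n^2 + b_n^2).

Parseval: a_0^2/2 + Σ_{n≥1} (a_n^2+b_n^2) = 1/3 ∫_{-3}^{3} φ(s)^2 ds = 1408/5.
Subtract a_0^2/2 = 98: Σ (a_n^2+b_n^2) = 918/5.

918/5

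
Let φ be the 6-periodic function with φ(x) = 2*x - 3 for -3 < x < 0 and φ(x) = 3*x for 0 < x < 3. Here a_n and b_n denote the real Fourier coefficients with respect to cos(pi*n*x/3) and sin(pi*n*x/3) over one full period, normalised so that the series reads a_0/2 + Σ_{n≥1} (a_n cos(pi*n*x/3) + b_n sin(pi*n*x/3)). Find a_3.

a_3 = 1/3 ∫_{-3}^{3} φ(x) cos(pi*x) dx.
Split the integral at the breakpoints.
Integrating by parts (boundary term plus one more integral), an antiderivative of (2*x - 3) cos(pi*x) is 2*x*sin(pi*x)/pi - 3*sin(pi*x)/pi + 2*cos(pi*x)/pi**2; evaluating from -3 to 0: ∫_{-3}^{0} (2*x - 3) cos(pi*x) dx = (2/pi**2) - (-2/pi**2) = 4/pi**2.
Integrating by parts (boundary term plus one more integral), an antiderivative of (3*x) cos(pi*x) is 3*x*sin(pi*x)/pi + 3*cos(pi*x)/pi**2; evaluating from 0 to 3: ∫_{0}^{3} (3*x) cos(pi*x) dx = (-3/pi**2) - (3/pi**2) = -6/pi**2.
Summing the pieces and multiplying by (1/3) gives a_3 = -2/(3*pi**2).

-2/(3*pi**2)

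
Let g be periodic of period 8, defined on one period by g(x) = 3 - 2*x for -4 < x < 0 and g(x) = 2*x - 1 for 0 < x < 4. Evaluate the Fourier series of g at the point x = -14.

3

x = -14 differs from x = 2 by -2 full period(s), and the series is 8-periodic.
g is continuous at x = 2 with value 3, so the series converges to 3 there.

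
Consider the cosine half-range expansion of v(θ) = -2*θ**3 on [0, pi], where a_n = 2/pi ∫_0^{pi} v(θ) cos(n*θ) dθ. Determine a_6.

a_6 = 2/pi ∫_0^{pi} (-2*θ**3) cos(6*θ) dθ.
Integrating by parts three times (tabular method), an antiderivative of (-2*θ**3) cos(6*θ) is -θ**3*sin(6*θ)/3 - θ**2*cos(6*θ)/6 + θ*sin(6*θ)/18 + cos(6*θ)/108; evaluating from 0 to pi: ∫_{0}^{pi} (-2*θ**3) cos(6*θ) dθ = (1/108 - pi**2/6) - (1/108) = -pi**2/6.
Hence a_6 = (2/pi)·(-pi**2/6) = -pi/3.

-pi/3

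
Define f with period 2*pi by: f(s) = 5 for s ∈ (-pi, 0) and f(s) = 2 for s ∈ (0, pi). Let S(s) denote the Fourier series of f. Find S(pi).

s = pi differs from s = -pi by 1 full period(s), and the series is 2*pi-periodic.
At s = -pi the one-sided limits are f(-pi^-) = 2 and f(-pi^+) = 5.
By Dirichlet's theorem the series converges to their average, [(2) + (5)]/2 = 7/2.

7/2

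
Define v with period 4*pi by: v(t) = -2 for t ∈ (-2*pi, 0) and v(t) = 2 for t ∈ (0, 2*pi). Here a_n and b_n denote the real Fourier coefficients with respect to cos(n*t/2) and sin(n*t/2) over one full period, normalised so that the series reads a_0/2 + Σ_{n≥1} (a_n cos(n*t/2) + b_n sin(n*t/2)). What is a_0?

0

a_0 = (1/(2*pi)) ∫_{-2*pi}^{2*pi} v(t) dt = (1/(2*pi)) · (0) = 0.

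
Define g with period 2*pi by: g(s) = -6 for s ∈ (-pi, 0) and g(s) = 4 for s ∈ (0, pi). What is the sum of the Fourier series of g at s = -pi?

At s = -pi the one-sided limits are g(-pi^-) = 4 and g(-pi^+) = -6.
By Dirichlet's theorem the series converges to their average, [(4) + (-6)]/2 = -1.

-1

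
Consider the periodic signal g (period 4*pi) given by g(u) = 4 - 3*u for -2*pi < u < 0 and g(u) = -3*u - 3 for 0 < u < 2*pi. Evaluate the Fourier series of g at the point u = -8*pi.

1/2

u = -8*pi differs from u = 0 by -2 full period(s), and the series is 4*pi-periodic.
At u = 0 the one-sided limits are g(0^-) = 4 and g(0^+) = -3.
By Dirichlet's theorem the series converges to their average, [(4) + (-3)]/2 = 1/2.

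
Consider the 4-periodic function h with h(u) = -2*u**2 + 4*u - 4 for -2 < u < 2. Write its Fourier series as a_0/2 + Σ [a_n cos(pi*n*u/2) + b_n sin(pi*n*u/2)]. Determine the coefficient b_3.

b_3 = 1/2 ∫_{-2}^{2} h(u) sin(3*pi*u/2) du.
Integrating by parts twice (tabular method), an antiderivative of (-2*u**2 + 4*u - 4) sin(3*pi*u/2) is 4*u**2*cos(3*pi*u/2)/(3*pi) - 16*u*sin(3*pi*u/2)/(9*pi**2) - 8*u*cos(3*pi*u/2)/(3*pi) + 16*sin(3*pi*u/2)/(9*pi**2) - 32*cos(3*pi*u/2)/(27*pi**3) + 8*cos(3*pi*u/2)/(3*pi); evaluating from -2 to 2: ∫_{-2}^{2} (-2*u**2 + 4*u - 4) sin(3*pi*u/2) du = (8*(4 - 9*pi**2)/(27*pi**3)) - (8*(4 - 45*pi**2)/(27*pi**3)) = 32/(3*pi).
Hence b_3 = (1/2)·(32/(3*pi)) = 16/(3*pi).

16/(3*pi)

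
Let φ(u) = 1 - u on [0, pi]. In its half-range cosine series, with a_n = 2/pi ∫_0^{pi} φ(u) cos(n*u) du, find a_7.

a_7 = 2/pi ∫_0^{pi} (1 - u) cos(7*u) du.
Integrating by parts (boundary term plus one more integral), an antiderivative of (1 - u) cos(7*u) is -u*sin(7*u)/7 + sin(7*u)/7 - cos(7*u)/49; evaluating from 0 to pi: ∫_{0}^{pi} (1 - u) cos(7*u) du = (1/49) - (-1/49) = 2/49.
Hence a_7 = (2/pi)·(2/49) = 4/(49*pi).

4/(49*pi)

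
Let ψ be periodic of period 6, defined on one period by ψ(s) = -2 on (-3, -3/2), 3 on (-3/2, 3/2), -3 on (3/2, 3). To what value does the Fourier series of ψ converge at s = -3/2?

1/2

At s = -3/2 the one-sided limits are ψ(-3/2^-) = -2 and ψ(-3/2^+) = 3.
By Dirichlet's theorem the series converges to their average, [(-2) + (3)]/2 = 1/2.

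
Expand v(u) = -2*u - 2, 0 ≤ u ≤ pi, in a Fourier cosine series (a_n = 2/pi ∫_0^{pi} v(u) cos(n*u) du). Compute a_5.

8/(25*pi)

a_5 = 2/pi ∫_0^{pi} (-2*u - 2) cos(5*u) du.
Integrating by parts (boundary term plus one more integral), an antiderivative of (-2*u - 2) cos(5*u) is -2*u*sin(5*u)/5 - 2*sin(5*u)/5 - 2*cos(5*u)/25; evaluating from 0 to pi: ∫_{0}^{pi} (-2*u - 2) cos(5*u) du = (2/25) - (-2/25) = 4/25.
Hence a_5 = (2/pi)·(4/25) = 8/(25*pi).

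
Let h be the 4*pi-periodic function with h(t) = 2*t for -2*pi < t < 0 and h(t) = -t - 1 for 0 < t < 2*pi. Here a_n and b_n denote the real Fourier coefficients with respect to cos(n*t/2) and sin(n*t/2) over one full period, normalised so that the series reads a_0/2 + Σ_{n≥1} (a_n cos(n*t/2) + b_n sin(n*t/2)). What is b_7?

b_7 = (1/(2*pi)) ∫_{-2*pi}^{2*pi} h(t) sin(7*t/2) dt.
Split the integral at the breakpoints.
Integrating by parts (boundary term plus one more integral), an antiderivative of (2*t) sin(7*t/2) is -4*t*cos(7*t/2)/7 + 8*sin(7*t/2)/49; evaluating from -2*pi to 0: ∫_{-2*pi}^{0} (2*t) sin(7*t/2) dt = (0) - (-8*pi/7) = 8*pi/7.
Integrating by parts (boundary term plus one more integral), an antiderivative of (-t - 1) sin(7*t/2) is 2*t*cos(7*t/2)/7 - 4*sin(7*t/2)/49 + 2*cos(7*t/2)/7; evaluating from 0 to 2*pi: ∫_{0}^{2*pi} (-t - 1) sin(7*t/2) dt = (-4*pi/7 - 2/7) - (2/7) = -4*pi/7 - 4/7.
Summing the pieces and multiplying by (1/(2*pi)) gives b_7 = 2*(-1 + pi)/(7*pi).

2*(-1 + pi)/(7*pi)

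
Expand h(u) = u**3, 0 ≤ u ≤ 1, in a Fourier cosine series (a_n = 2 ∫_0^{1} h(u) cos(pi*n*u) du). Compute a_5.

a_5 = 2 ∫_0^{1} (u**3) cos(5*pi*u) du.
Integrating by parts three times (tabular method), an antiderivative of (u**3) cos(5*pi*u) is u**3*sin(5*pi*u)/(5*pi) + 3*u**2*cos(5*pi*u)/(25*pi**2) - 6*u*sin(5*pi*u)/(125*pi**3) - 6*cos(5*pi*u)/(625*pi**4); evaluating from 0 to 1: ∫_{0}^{1} (u**3) cos(5*pi*u) du = (3*(2 - 25*pi**2)/(625*pi**4)) - (-6/(625*pi**4)) = 3*(4 - 25*pi**2)/(625*pi**4).
Hence a_5 = 2·(3*(4 - 25*pi**2)/(625*pi**4)) = 6*(4 - 25*pi**2)/(625*pi**4).

6*(4 - 25*pi**2)/(625*pi**4)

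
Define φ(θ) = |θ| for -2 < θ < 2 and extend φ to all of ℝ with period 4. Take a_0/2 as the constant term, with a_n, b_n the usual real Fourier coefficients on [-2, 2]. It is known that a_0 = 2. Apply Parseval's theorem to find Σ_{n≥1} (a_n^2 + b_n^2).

Parseval: a_0^2/2 + Σ_{n≥1} (a_n^2+b_n^2) = 1/2 ∫_{-2}^{2} φ(θ)^2 dθ = 8/3.
Subtract a_0^2/2 = 2: Σ (a_n^2+b_n^2) = 2/3.

2/3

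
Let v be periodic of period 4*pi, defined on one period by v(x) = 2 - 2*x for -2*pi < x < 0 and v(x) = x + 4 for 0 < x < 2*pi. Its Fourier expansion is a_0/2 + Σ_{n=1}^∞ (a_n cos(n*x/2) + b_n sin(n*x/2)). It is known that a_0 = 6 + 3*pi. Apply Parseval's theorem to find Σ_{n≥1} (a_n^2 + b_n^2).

-2*pi + 2 + 13*pi**2/6

Parseval: a_0^2/2 + Σ_{n≥1} (a_n^2+b_n^2) = (1/(2*pi)) ∫_{-2*pi}^{2*pi} v(x)^2 dx = 20 + 16*pi + 20*pi**2/3.
Subtract a_0^2/2 = 9*(2 + pi)**2/2: Σ (a_n^2+b_n^2) = -2*pi + 2 + 13*pi**2/6.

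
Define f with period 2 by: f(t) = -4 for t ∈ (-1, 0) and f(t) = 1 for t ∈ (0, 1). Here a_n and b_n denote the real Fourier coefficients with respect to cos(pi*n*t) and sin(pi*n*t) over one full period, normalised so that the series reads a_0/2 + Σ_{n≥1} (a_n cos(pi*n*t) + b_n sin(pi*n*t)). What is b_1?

b_1 = ∫_{-1}^{1} f(t) sin(pi*t) dt.
Split the integral at the breakpoints.
Directly, an antiderivative of (-4) sin(pi*t) is 4*cos(pi*t)/pi; evaluating from -1 to 0: ∫_{-1}^{0} (-4) sin(pi*t) dt = (4/pi) - (-4/pi) = 8/pi.
Directly, an antiderivative of (1) sin(pi*t) is -cos(pi*t)/pi; evaluating from 0 to 1: ∫_{0}^{1} (1) sin(pi*t) dt = (1/pi) - (-1/pi) = 2/pi.
Summing the pieces gives b_1 = 10/pi.

10/pi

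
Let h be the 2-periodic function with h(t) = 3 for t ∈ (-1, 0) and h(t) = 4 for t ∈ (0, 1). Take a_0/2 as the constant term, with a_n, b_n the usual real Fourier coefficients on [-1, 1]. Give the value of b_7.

2/(7*pi)

b_7 = ∫_{-1}^{1} h(t) sin(7*pi*t) dt.
Split the integral at the breakpoints.
Directly, an antiderivative of (3) sin(7*pi*t) is -3*cos(7*pi*t)/(7*pi); evaluating from -1 to 0: ∫_{-1}^{0} (3) sin(7*pi*t) dt = (-3/(7*pi)) - (3/(7*pi)) = -6/(7*pi).
Directly, an antiderivative of (4) sin(7*pi*t) is -4*cos(7*pi*t)/(7*pi); evaluating from 0 to 1: ∫_{0}^{1} (4) sin(7*pi*t) dt = (4/(7*pi)) - (-4/(7*pi)) = 8/(7*pi).
Summing the pieces gives b_7 = 2/(7*pi).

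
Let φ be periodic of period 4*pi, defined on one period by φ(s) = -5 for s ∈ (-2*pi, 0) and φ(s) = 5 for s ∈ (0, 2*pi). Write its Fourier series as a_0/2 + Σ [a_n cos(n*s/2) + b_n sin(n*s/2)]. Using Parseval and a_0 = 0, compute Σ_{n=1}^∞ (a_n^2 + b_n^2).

Parseval: a_0^2/2 + Σ_{n≥1} (a_n^2+b_n^2) = (1/(2*pi)) ∫_{-2*pi}^{2*pi} φ(s)^2 ds = 50.
Subtract a_0^2/2 = 0: Σ (a_n^2+b_n^2) = 50.

50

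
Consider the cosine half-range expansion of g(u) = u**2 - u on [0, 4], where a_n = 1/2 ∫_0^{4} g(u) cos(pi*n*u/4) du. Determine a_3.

-16/(3*pi**2)

a_3 = 1/2 ∫_0^{4} (u**2 - u) cos(3*pi*u/4) du.
Integrating by parts twice (tabular method), an antiderivative of (u**2 - u) cos(3*pi*u/4) is 4*u**2*sin(3*pi*u/4)/(3*pi) - 4*u*sin(3*pi*u/4)/(3*pi) + 32*u*cos(3*pi*u/4)/(9*pi**2) - 128*sin(3*pi*u/4)/(27*pi**3) - 16*cos(3*pi*u/4)/(9*pi**2); evaluating from 0 to 4: ∫_{0}^{4} (u**2 - u) cos(3*pi*u/4) du = (-112/(9*pi**2)) - (-16/(9*pi**2)) = -32/(3*pi**2).
Hence a_3 = (1/2)·(-32/(3*pi**2)) = -16/(3*pi**2).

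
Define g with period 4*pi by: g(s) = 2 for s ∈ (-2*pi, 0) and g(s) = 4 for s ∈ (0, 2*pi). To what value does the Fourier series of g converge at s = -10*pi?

s = -10*pi differs from s = -2*pi by -2 full period(s), and the series is 4*pi-periodic.
At s = -2*pi the one-sided limits are g(-2*pi^-) = 4 and g(-2*pi^+) = 2.
By Dirichlet's theorem the series converges to their average, [(4) + (2)]/2 = 3.

3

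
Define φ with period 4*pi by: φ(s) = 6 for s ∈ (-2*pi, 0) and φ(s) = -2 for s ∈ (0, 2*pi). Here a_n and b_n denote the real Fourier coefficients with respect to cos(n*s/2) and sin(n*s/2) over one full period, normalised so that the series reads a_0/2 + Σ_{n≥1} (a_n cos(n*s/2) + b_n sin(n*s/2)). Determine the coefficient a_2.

a_2 = (1/(2*pi)) ∫_{-2*pi}^{2*pi} φ(s) cos(s) ds.
Split the integral at the breakpoints.
Directly, an antiderivative of (6) cos(s) is 6*sin(s); evaluating from -2*pi to 0: ∫_{-2*pi}^{0} (6) cos(s) ds = (0) - (0) = 0.
Directly, an antiderivative of (-2) cos(s) is -2*sin(s); evaluating from 0 to 2*pi: ∫_{0}^{2*pi} (-2) cos(s) ds = (0) - (0) = 0.
Summing the pieces and multiplying by (1/(2*pi)) gives a_2 = 0.

0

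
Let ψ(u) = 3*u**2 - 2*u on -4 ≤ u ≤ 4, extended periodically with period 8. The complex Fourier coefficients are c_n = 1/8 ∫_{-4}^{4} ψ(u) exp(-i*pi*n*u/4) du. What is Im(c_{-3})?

Since ψ is real-valued, Im(c_{-3}) = -1/8 ∫_{-4}^{4} ψ(u) sin(-3*pi*u/4) du = b_{3}/2.
Integrating by parts twice (tabular method), an antiderivative of (3*u**2 - 2*u) sin(-3*pi*u/4) is 4*u**2*cos(3*pi*u/4)/pi - 32*u*sin(3*pi*u/4)/(3*pi**2) - 8*u*cos(3*pi*u/4)/(3*pi) + 32*sin(3*pi*u/4)/(9*pi**2) - 128*cos(3*pi*u/4)/(9*pi**3); evaluating from -4 to 4: ∫_{-4}^{4} (3*u**2 - 2*u) sin(-3*pi*u/4) du = (32*(4 - 15*pi**2)/(9*pi**3)) - (32*(4 - 21*pi**2)/(9*pi**3)) = 64/(3*pi).
Hence Im(c_{-3}) = (-1/8)·(64/(3*pi)) = -8/(3*pi).

-8/(3*pi)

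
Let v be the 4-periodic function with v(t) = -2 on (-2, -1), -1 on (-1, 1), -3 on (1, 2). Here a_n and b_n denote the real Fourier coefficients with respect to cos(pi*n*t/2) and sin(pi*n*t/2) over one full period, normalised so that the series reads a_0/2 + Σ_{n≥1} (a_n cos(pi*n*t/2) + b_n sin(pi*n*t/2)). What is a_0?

a_0 = 1/2 ∫_{-2}^{2} v(t) dt = 1/2 · (-7) = -7/2.

-7/2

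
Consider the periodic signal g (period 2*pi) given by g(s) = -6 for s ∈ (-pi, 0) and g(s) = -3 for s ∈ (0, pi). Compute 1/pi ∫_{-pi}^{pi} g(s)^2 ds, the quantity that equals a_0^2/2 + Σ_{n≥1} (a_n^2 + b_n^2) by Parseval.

1/pi ∫_{-pi}^{pi} g(s)^2 ds = 1/pi · (45*pi) = 45.

45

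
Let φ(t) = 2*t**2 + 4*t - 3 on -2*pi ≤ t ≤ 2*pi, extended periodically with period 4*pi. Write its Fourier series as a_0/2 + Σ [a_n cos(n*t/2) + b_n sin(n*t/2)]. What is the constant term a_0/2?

-3 + 8*pi**2/3

a_0 = (1/(2*pi)) ∫_{-2*pi}^{2*pi} φ(t) dt = (1/(2*pi)) · (-12*pi + 32*pi**3/3) = -6 + 16*pi**2/3.
So the constant term a_0/2 = -3 + 8*pi**2/3.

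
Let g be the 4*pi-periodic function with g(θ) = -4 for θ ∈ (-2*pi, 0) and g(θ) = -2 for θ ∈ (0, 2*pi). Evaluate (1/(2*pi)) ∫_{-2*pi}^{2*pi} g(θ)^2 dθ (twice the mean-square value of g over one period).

(1/(2*pi)) ∫_{-2*pi}^{2*pi} g(θ)^2 dθ = (1/(2*pi)) · (40*pi) = 20.

20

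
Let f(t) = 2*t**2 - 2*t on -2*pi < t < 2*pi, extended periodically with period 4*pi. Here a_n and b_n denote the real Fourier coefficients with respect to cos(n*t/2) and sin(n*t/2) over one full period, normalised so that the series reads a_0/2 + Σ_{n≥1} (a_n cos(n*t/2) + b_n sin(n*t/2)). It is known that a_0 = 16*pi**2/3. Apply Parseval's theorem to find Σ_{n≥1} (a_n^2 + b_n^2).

32*pi**2*(15 + 16*pi**2)/45

Parseval: a_0^2/2 + Σ_{n≥1} (a_n^2+b_n^2) = (1/(2*pi)) ∫_{-2*pi}^{2*pi} f(t)^2 dt = 32*pi**2*(5 + 12*pi**2)/15.
Subtract a_0^2/2 = 128*pi**4/9: Σ (a_n^2+b_n^2) = 32*pi**2*(15 + 16*pi**2)/45.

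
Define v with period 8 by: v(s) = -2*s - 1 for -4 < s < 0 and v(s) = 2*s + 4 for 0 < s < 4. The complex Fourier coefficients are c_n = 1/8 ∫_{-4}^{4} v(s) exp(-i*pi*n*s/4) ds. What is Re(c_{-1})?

-16/pi**2

Since v is real-valued, Re(c_{-1}) = 1/8 ∫_{-4}^{4} v(s) cos(-pi*s/4) ds = a_{1}/2.
Split the integral at the breakpoints.
Integrating by parts (boundary term plus one more integral), an antiderivative of (-2*s - 1) cos(-pi*s/4) is -8*s*sin(pi*s/4)/pi - 4*sin(pi*s/4)/pi - 32*cos(pi*s/4)/pi**2; evaluating from -4 to 0: ∫_{-4}^{0} (-2*s - 1) cos(-pi*s/4) ds = (-32/pi**2) - (32/pi**2) = -64/pi**2.
Integrating by parts (boundary term plus one more integral), an antiderivative of (2*s + 4) cos(-pi*s/4) is 8*s*sin(pi*s/4)/pi + 16*sin(pi*s/4)/pi + 32*cos(pi*s/4)/pi**2; evaluating from 0 to 4: ∫_{0}^{4} (2*s + 4) cos(-pi*s/4) ds = (-32/pi**2) - (32/pi**2) = -64/pi**2.
So ∫_{-4}^{4} v(s) cos(-pi*s/4) ds = -128/pi**2.
Hence Re(c_{-1}) = (1/8)·(-128/pi**2) = -16/pi**2.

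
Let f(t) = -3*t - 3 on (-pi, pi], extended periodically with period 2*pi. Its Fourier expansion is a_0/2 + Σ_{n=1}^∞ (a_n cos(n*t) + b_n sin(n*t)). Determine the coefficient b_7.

-6/7

b_7 = 1/pi ∫_{-pi}^{pi} f(t) sin(7*t) dt.
Integrating by parts (boundary term plus one more integral), an antiderivative of (-3*t - 3) sin(7*t) is 3*t*cos(7*t)/7 - 3*sin(7*t)/49 + 3*cos(7*t)/7; evaluating from -pi to pi: ∫_{-pi}^{pi} (-3*t - 3) sin(7*t) dt = (-3*pi/7 - 3/7) - (-3/7 + 3*pi/7) = -6*pi/7.
Hence b_7 = (1/pi)·(-6*pi/7) = -6/7.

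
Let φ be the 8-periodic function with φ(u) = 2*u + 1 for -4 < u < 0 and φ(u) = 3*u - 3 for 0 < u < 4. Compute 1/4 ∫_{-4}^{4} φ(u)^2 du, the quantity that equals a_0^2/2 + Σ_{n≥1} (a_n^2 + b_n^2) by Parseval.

1/4 ∫_{-4}^{4} φ(u)^2 du = 1/4 · (424/3) = 106/3.

106/3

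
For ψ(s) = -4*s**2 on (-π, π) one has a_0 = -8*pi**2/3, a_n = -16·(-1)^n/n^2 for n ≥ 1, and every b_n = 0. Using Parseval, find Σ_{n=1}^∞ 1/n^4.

pi**4/90

Parseval: a_0^2/2 + Σ a_n^2 = (1/π) ∫_{-π}^{π} ψ(s)^2 ds = 32*pi**4/5.
Subtract a_0^2/2 = 32*pi**4/9: Σ a_n^2 = 128*pi**4/45.
Since a_n^2 = 256/n^4, Σ 1/n^4 = pi**4/90.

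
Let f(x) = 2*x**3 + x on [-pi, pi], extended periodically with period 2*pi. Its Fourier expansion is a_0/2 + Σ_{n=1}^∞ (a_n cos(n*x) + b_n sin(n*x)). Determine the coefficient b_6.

b_6 = 1/pi ∫_{-pi}^{pi} f(x) sin(6*x) dx.
f is odd and sin(6*x) is odd, so the integrand is even and b_6 = 2/pi ∫_0^{pi} f(x) sin(6*x) dx.
Integrating by parts three times (tabular method), an antiderivative of (2*x**3 + x) sin(6*x) is -x**3*cos(6*x)/3 + x**2*sin(6*x)/6 - x*cos(6*x)/9 + sin(6*x)/54; evaluating from 0 to pi: ∫_{0}^{pi} (2*x**3 + x) sin(6*x) dx = (-pi**3/3 - pi/9) - (0) = -pi**3/3 - pi/9.
Hence b_6 = (2/pi)·(-pi**3/3 - pi/9) = -2*pi**2/3 - 2/9.

-2*pi**2/3 - 2/9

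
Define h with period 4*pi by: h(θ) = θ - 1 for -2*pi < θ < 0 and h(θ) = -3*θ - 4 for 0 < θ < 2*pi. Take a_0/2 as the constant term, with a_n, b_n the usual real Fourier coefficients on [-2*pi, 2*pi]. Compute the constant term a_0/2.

-2*pi - 5/2

a_0 = (1/(2*pi)) ∫_{-2*pi}^{2*pi} h(θ) dθ = (1/(2*pi)) · (-2*pi*(5 + 4*pi)) = -4*pi - 5.
So the constant term a_0/2 = -2*pi - 5/2.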